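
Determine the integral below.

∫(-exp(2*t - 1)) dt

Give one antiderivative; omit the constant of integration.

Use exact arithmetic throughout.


Answer: -exp(2*t - 1)/2.


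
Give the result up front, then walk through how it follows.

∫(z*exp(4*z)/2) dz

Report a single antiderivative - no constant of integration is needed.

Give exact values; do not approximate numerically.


The answer is z*exp(4*z)/8 - exp(4*z)/32.
Step 1. Integrate ∫(z*exp(4*z)/2) dz by parts with u = z, dv = (exp(4*z)/2) dz, so v = exp(4*z)/8: now z*exp(4*z)/8 + ∫(-exp(4*z)/8) dz.
Step 2. Evaluate the standard form: now z*exp(4*z)/8 - exp(4*z)/32.
Answer: z*exp(4*z)/8 - exp(4*z)/32.


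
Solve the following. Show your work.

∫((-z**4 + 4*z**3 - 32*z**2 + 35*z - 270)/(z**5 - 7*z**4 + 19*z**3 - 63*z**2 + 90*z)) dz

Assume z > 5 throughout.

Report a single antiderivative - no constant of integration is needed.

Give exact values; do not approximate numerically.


Step 1. Decompose ∫((-z**4 + 4*z**3 - 32*z**2 + 35*z - 270)/(z**5 - 7*z**4 + 19*z**3 - 63*z**2 + 90*z)) dz by partial fractions, (-z**4 + 4*z**3 - 32*z**2 + 35*z - 270)/(z**5 - 7*z**4 + 19*z**3 - 63*z**2 + 90*z) = -1/(z**2 + 9) + 4/(z - 2) - 2/(z - 5) - 3/z: now ∫(-3/z) dz + ∫(-2/(z - 5)) dz + ∫(4/(z - 2)) dz + ∫(-1/(z**2 + 9)) dz.
Step 2. Evaluate the standard form [assuming z > 5]: now -2*log(z - 5) + ∫(-3/z) dz + ∫(4/(z - 2)) dz + ∫(-1/(z**2 + 9)) dz.
Step 3. Evaluate the standard form [assuming z > 2]: now -2*log(z - 5) + 4*log(z - 2) + ∫(-3/z) dz + ∫(-1/(z**2 + 9)) dz.
Step 4. Evaluate the standard form [assuming z > 0]: now -3*log(z) - 2*log(z - 5) + 4*log(z - 2) + ∫(-1/(z**2 + 9)) dz.
Step 5. Evaluate the standard form: now -3*log(z) - 2*log(z - 5) + 4*log(z - 2) - atan(z/3)/3.
Answer: -3*log(z) - 2*log(z - 5) + 4*log(z - 2) - atan(z/3)/3.


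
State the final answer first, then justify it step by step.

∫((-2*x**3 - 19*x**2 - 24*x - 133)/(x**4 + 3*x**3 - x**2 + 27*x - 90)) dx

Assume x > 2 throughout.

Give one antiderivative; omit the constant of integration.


The answer is -3*log(x - 2) + log(x + 5) - 2*atan(x/3)/3.
Step 1. Decompose ∫((-2*x**3 - 19*x**2 - 24*x - 133)/(x**4 + 3*x**3 - x**2 + 27*x - 90)) dx by partial fractions, (-2*x**3 - 19*x**2 - 24*x - 133)/(x**4 + 3*x**3 - x**2 + 27*x - 90) = -2/(x**2 + 9) + 1/(x + 5) - 3/(x - 2): now ∫(-3/(x - 2)) dx + ∫(1/(x + 5)) dx + ∫(-2/(x**2 + 9)) dx.
Step 2. Evaluate the standard form [assuming x > 2]: now -3*log(x - 2) + ∫(1/(x + 5)) dx + ∫(-2/(x**2 + 9)) dx.
Step 3. Evaluate the standard form [assuming x > -5]: now -3*log(x - 2) + log(x + 5) + ∫(-2/(x**2 + 9)) dx.
Step 4. Evaluate the standard form: now -3*log(x - 2) + log(x + 5) - 2*atan(x/3)/3.
Answer: -3*log(x - 2) + log(x + 5) - 2*atan(x/3)/3.


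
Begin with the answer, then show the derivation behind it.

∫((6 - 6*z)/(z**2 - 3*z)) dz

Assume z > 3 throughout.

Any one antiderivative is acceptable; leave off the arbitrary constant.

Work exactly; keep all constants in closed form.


The answer is -2*log(z) - 4*log(z - 3).
Step 1. Decompose ∫((6 - 6*z)/(z**2 - 3*z)) dz by partial fractions, (6 - 6*z)/(z**2 - 3*z) = -4/(z - 3) - 2/z: now ∫(-2/z) dz + ∫(-4/(z - 3)) dz.
Step 2. Evaluate the standard form [assuming z > 0]: now -2*log(z) + ∫(-4/(z - 3)) dz.
Step 3. Evaluate the standard form [assuming z > 3]: now -2*log(z) - 4*log(z - 3).
Answer: -2*log(z) - 4*log(z - 3).


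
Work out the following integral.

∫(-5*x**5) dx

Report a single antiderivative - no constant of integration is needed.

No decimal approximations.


Answer: -5*x**6/6.


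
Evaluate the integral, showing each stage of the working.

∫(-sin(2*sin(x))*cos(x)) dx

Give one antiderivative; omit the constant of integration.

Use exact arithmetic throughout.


Step 1. Substitute u = sin(x), turning ∫(-sin(2*sin(x))*cos(x)) dx into ∫(-sin(2*u)) du: now ∫(-sin(2*u)) du.
Step 2. Evaluate the standard form: now cos(2*u)/2.
Step 3. Substitute back u = sin(x): now cos(2*sin(x))/2.
Answer: cos(2*sin(x))/2.


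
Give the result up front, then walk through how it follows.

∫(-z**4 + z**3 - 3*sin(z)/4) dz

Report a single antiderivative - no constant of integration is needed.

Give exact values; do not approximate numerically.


The answer is -z**5/5 + z**4/4 + 3*cos(z)/4.
Step 1. Rewrite: now ∫(z**3) dz + ∫(-z**4) dz + ∫(-3*sin(z)/4) dz.
Step 2. Evaluate the standard form: now z**4/4 + ∫(-z**4) dz + ∫(-3*sin(z)/4) dz.
Step 3. Evaluate the standard form: now -z**5/5 + z**4/4 + ∫(-3*sin(z)/4) dz.
Step 4. Evaluate the standard form: now -z**5/5 + z**4/4 + 3*cos(z)/4.
Answer: -z**5/5 + z**4/4 + 3*cos(z)/4.


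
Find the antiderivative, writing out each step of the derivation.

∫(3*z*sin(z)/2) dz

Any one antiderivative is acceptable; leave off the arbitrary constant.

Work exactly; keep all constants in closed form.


Step 1. Integrate ∫(3*z*sin(z)/2) dz by parts with u = z, dv = (3*sin(z)/2) dz, so v = -3*cos(z)/2: now -3*z*cos(z)/2 + ∫(3*cos(z)/2) dz.
Step 2. Evaluate the standard form: now -3*z*cos(z)/2 + 3*sin(z)/2.
Answer: -3*z*cos(z)/2 + 3*sin(z)/2.


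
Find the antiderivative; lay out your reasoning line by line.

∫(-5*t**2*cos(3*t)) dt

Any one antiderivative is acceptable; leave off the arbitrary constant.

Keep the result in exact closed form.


Step 1. Integrate ∫(-5*t**2*cos(3*t)) dt by parts with u = t**2, dv = (-5*cos(3*t)) dt, so v = -5*sin(3*t)/3: now -5*t**2*sin(3*t)/3 + ∫(10*t*sin(3*t)/3) dt.
Step 2. Integrate ∫(10*t*sin(3*t)/3) dt by parts with u = t, dv = (10*sin(3*t)/3) dt, so v = -10*cos(3*t)/9: now -5*t**2*sin(3*t)/3 - 10*t*cos(3*t)/9 + ∫(10*cos(3*t)/9) dt.
Step 3. Evaluate the standard form: now -5*t**2*sin(3*t)/3 - 10*t*cos(3*t)/9 + 10*sin(3*t)/27.
Answer: -5*t**2*sin(3*t)/3 - 10*t*cos(3*t)/9 + 10*sin(3*t)/27.


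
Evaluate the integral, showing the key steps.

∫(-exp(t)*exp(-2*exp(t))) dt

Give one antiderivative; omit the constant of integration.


Step 1. Substitute u = exp(t), turning ∫(-exp(t)*exp(-2*exp(t))) dt into ∫(-exp(-2*u)) du: now ∫(-exp(-2*u)) du.
Step 2. Evaluate the standard form: now exp(-2*u)/2.
Step 3. Substitute back u = exp(t): now exp(-2*exp(t))/2.
Answer: exp(-2*exp(t))/2.


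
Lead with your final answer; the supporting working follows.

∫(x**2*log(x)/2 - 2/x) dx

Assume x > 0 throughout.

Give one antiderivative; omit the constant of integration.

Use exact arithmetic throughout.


The answer is x**3*log(x)/6 - x**3/18 - 2*log(x).
Step 1. Rewrite: now ∫(-2/x) dx + ∫(x**2*log(x)/2) dx.
Step 2. Evaluate the standard form [assuming x > 0]: now -2*log(x) + ∫(x**2*log(x)/2) dx.
Step 3. Integrate ∫(x**2*log(x)/2) dx by parts with u = log(x), dv = (x**2/2) dx, so v = x**3/6 [assuming x > 0]: now x**3*log(x)/6 - 2*log(x) + ∫(-x**2/6) dx.
Step 4. Evaluate the standard form: now x**3*log(x)/6 - x**3/18 - 2*log(x).
Answer: x**3*log(x)/6 - x**3/18 - 2*log(x).


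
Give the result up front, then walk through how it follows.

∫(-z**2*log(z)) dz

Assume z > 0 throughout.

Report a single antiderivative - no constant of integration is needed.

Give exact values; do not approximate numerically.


The answer is -z**3*log(z)/3 + z**3/9.
Step 1. Integrate ∫(-z**2*log(z)) dz by parts with u = log(z), dv = (-z**2) dz, so v = -z**3/3 [assuming z > 0]: now -z**3*log(z)/3 + ∫(z**2/3) dz.
Step 2. Evaluate the standard form: now -z**3*log(z)/3 + z**3/9.
Answer: -z**3*log(z)/3 + z**3/9.


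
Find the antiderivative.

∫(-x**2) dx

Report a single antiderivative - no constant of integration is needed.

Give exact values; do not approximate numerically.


Answer: -x**3/3.


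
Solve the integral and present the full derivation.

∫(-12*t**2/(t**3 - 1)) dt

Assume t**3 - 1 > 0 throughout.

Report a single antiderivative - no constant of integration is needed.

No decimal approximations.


Step 1. Substitute u = t**3 - 1, turning ∫(-12*t**2/(t**3 - 1)) dt into ∫(-4/u) du: now ∫(-4/u) du.
Step 2. Evaluate the standard form [assuming u > 0]: now -4*log(u).
Step 3. Substitute back u = t**3 - 1: now -4*log(t**3 - 1).
Answer: -4*log(t**3 - 1).


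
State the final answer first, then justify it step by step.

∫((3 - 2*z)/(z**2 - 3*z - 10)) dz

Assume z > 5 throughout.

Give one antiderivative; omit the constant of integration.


The answer is -log(z - 5) - log(z + 2).
Step 1. Decompose ∫((3 - 2*z)/(z**2 - 3*z - 10)) dz by partial fractions, (3 - 2*z)/(z**2 - 3*z - 10) = -1/(z + 2) - 1/(z - 5): now ∫(-1/(z - 5)) dz + ∫(-1/(z + 2)) dz.
Step 2. Evaluate the standard form [assuming z > -2]: now -log(z + 2) + ∫(-1/(z - 5)) dz.
Step 3. Evaluate the standard form [assuming z > 5]: now -log(z - 5) - log(z + 2).
Answer: -log(z - 5) - log(z + 2).


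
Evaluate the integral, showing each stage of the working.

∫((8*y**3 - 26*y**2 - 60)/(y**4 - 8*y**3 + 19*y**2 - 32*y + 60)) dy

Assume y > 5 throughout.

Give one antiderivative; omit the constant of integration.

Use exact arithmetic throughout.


Step 1. Decompose ∫((8*y**3 - 26*y**2 - 60)/(y**4 - 8*y**3 + 19*y**2 - 32*y + 60)) dy by partial fractions, (8*y**3 - 26*y**2 - 60)/(y**4 - 8*y**3 + 19*y**2 - 32*y + 60) = 4/(y**2 + 4) + 3/(y - 3) + 5/(y - 5): now ∫(5/(y - 5)) dy + ∫(3/(y - 3)) dy + ∫(4/(y**2 + 4)) dy.
Step 2. Evaluate the standard form [assuming y > 5]: now 5*log(y - 5) + ∫(3/(y - 3)) dy + ∫(4/(y**2 + 4)) dy.
Step 3. Evaluate the standard form [assuming y > 3]: now 5*log(y - 5) + 3*log(y - 3) + ∫(4/(y**2 + 4)) dy.
Step 4. Evaluate the standard form: now 5*log(y - 5) + 3*log(y - 3) + 2*atan(y/2).
Answer: 5*log(y - 5) + 3*log(y - 3) + 2*atan(y/2).


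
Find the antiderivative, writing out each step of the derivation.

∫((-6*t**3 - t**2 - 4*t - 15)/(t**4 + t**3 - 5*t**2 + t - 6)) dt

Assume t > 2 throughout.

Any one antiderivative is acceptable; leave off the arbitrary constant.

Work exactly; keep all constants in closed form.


Step 1. Decompose ∫((-6*t**3 - t**2 - 4*t - 15)/(t**4 + t**3 - 5*t**2 + t - 6)) dt by partial fractions, (-6*t**3 - t**2 - 4*t - 15)/(t**4 + t**3 - 5*t**2 + t - 6) = 2/(t**2 + 1) - 3/(t + 3) - 3/(t - 2): now ∫(-3/(t - 2)) dt + ∫(-3/(t + 3)) dt + ∫(2/(t**2 + 1)) dt.
Step 2. Evaluate the standard form [assuming t > -3]: now -3*log(t + 3) + ∫(-3/(t - 2)) dt + ∫(2/(t**2 + 1)) dt.
Step 3. Evaluate the standard form [assuming t > 2]: now -3*log(t - 2) - 3*log(t + 3) + ∫(2/(t**2 + 1)) dt.
Step 4. Evaluate the standard form: now -3*log(t - 2) - 3*log(t + 3) + 2*atan(t).
Answer: -3*log(t - 2) - 3*log(t + 3) + 2*atan(t).


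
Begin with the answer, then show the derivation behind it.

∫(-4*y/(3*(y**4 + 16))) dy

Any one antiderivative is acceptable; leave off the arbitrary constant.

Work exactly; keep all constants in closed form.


The answer is -atan(y**2/4)/6.
Step 1. Substitute u = y**2, turning ∫(-4*y/(3*(y**4 + 16))) dy into ∫(-2/(3*(u**2 + 16))) du: now ∫(-2/(3*(u**2 + 16))) du.
Step 2. Evaluate the standard form: now -atan(u/4)/6.
Step 3. Substitute back u = y**2: now -atan(y**2/4)/6.
Answer: -atan(y**2/4)/6.


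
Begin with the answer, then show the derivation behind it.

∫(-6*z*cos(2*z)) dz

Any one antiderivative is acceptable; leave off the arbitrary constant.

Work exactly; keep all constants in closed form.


The answer is -3*z*sin(2*z) - 3*cos(2*z)/2.
Step 1. Integrate ∫(-6*z*cos(2*z)) dz by parts with u = z, dv = (-6*cos(2*z)) dz, so v = -3*sin(2*z): now -3*z*sin(2*z) + ∫(3*sin(2*z)) dz.
Step 2. Evaluate the standard form: now -3*z*sin(2*z) - 3*cos(2*z)/2.
Answer: -3*z*sin(2*z) - 3*cos(2*z)/2.


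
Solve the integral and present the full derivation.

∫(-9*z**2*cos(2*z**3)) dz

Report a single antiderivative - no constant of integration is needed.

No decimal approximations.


Step 1. Substitute u = z**3, turning ∫(-9*z**2*cos(2*z**3)) dz into ∫(-3*cos(2*u)) du: now ∫(-3*cos(2*u)) du.
Step 2. Evaluate the standard form: now -3*sin(2*u)/2.
Step 3. Substitute back u = z**3: now -3*sin(2*z**3)/2.
Answer: -3*sin(2*z**3)/2.


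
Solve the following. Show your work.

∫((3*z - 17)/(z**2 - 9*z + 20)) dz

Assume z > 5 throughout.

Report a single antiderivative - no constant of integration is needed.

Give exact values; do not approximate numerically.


Step 1. Decompose ∫((3*z - 17)/(z**2 - 9*z + 20)) dz by partial fractions, (3*z - 17)/(z**2 - 9*z + 20) = 5/(z - 4) - 2/(z - 5): now ∫(-2/(z - 5)) dz + ∫(5/(z - 4)) dz.
Step 2. Evaluate the standard form [assuming z > 4]: now 5*log(z - 4) + ∫(-2/(z - 5)) dz.
Step 3. Evaluate the standard form [assuming z > 5]: now -2*log(z - 5) + 5*log(z - 4).
Answer: -2*log(z - 5) + 5*log(z - 4).


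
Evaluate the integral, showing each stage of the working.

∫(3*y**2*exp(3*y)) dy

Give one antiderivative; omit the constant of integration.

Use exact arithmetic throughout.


Step 1. Integrate ∫(3*y**2*exp(3*y)) dy by parts with u = y**2, dv = (3*exp(3*y)) dy, so v = exp(3*y): now y**2*exp(3*y) + ∫(-2*y*exp(3*y)) dy.
Step 2. Integrate ∫(-2*y*exp(3*y)) dy by parts with u = y, dv = (-2*exp(3*y)) dy, so v = -2*exp(3*y)/3: now y**2*exp(3*y) - 2*y*exp(3*y)/3 + ∫(2*exp(3*y)/3) dy.
Step 3. Evaluate the standard form: now y**2*exp(3*y) - 2*y*exp(3*y)/3 + 2*exp(3*y)/9.
Answer: y**2*exp(3*y) - 2*y*exp(3*y)/3 + 2*exp(3*y)/9.


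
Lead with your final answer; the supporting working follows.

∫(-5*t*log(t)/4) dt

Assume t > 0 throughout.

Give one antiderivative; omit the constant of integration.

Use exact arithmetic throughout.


The answer is -5*t**2*log(t)/8 + 5*t**2/16.
Step 1. Integrate ∫(-5*t*log(t)/4) dt by parts with u = log(t), dv = (-5*t/4) dt, so v = -5*t**2/8 [assuming t > 0]: now -5*t**2*log(t)/8 + ∫(5*t/8) dt.
Step 2. Evaluate the standard form: now -5*t**2*log(t)/8 + 5*t**2/16.
Answer: -5*t**2*log(t)/8 + 5*t**2/16.


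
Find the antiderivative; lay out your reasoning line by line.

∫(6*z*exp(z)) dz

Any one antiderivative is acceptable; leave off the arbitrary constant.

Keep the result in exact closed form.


Step 1. Integrate ∫(6*z*exp(z)) dz by parts with u = z, dv = (6*exp(z)) dz, so v = 6*exp(z): now 6*z*exp(z) + ∫(-6*exp(z)) dz.
Step 2. Evaluate the standard form: now 6*z*exp(z) - 6*exp(z).
Answer: 6*z*exp(z) - 6*exp(z).


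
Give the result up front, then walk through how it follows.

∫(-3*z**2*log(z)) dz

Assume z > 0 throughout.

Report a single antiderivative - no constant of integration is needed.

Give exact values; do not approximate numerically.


The answer is -z**3*log(z) + z**3/3.
Step 1. Integrate ∫(-3*z**2*log(z)) dz by parts with u = log(z), dv = (-3*z**2) dz, so v = -z**3 [assuming z > 0]: now -z**3*log(z) + ∫(z**2) dz.
Step 2. Evaluate the standard form: now -z**3*log(z) + z**3/3.
Answer: -z**3*log(z) + z**3/3.


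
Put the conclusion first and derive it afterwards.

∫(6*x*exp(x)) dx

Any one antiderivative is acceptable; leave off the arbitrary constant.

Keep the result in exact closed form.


The answer is 6*x*exp(x) - 6*exp(x).
Step 1. Integrate ∫(6*x*exp(x)) dx by parts with u = x, dv = (6*exp(x)) dx, so v = 6*exp(x): now 6*x*exp(x) + ∫(-6*exp(x)) dx.
Step 2. Evaluate the standard form: now 6*x*exp(x) - 6*exp(x).
Answer: 6*x*exp(x) - 6*exp(x).


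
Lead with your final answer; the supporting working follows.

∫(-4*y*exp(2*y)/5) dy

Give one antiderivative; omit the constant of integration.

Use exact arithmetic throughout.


The answer is -2*y*exp(2*y)/5 + exp(2*y)/5.
Step 1. Integrate ∫(-4*y*exp(2*y)/5) dy by parts with u = y, dv = (-4*exp(2*y)/5) dy, so v = -2*exp(2*y)/5: now -2*y*exp(2*y)/5 + ∫(2*exp(2*y)/5) dy.
Step 2. Evaluate the standard form: now -2*y*exp(2*y)/5 + exp(2*y)/5.
Answer: -2*y*exp(2*y)/5 + exp(2*y)/5.


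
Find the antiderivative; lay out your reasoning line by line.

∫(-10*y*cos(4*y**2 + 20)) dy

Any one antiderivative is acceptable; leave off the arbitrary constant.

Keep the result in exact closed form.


Step 1. Substitute u = y**2 + 5, turning ∫(-10*y*cos(4*y**2 + 20)) dy into ∫(-5*cos(4*u)) du: now ∫(-5*cos(4*u)) du.
Step 2. Evaluate the standard form: now -5*sin(4*u)/4.
Step 3. Substitute back u = y**2 + 5: now -5*sin(4*y**2 + 20)/4.
Answer: -5*sin(4*y**2 + 20)/4.


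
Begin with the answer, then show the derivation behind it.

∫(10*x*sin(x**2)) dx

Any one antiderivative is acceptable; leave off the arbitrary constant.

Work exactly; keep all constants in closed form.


The answer is -5*cos(x**2).
Step 1. Substitute u = x**2, turning ∫(10*x*sin(x**2)) dx into ∫(5*sin(u)) du: now ∫(5*sin(u)) du.
Step 2. Evaluate the standard form: now -5*cos(u).
Step 3. Substitute back u = x**2: now -5*cos(x**2).
Answer: -5*cos(x**2).


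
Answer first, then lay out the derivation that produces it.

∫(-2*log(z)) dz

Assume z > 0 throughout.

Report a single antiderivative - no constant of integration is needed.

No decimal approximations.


The answer is -2*z*log(z) + 2*z.
Step 1. Integrate ∫(-2*log(z)) dz by parts with u = log(z), dv = (-2) dz, so v = -2*z [assuming z > 0]: now -2*z*log(z) + ∫(2) dz.
Step 2. Evaluate the standard form: now -2*z*log(z) + 2*z.
Answer: -2*z*log(z) + 2*z.


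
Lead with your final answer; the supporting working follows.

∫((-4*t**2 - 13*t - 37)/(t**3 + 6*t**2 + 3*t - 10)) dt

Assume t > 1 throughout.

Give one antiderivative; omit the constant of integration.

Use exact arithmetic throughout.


The answer is -3*log(t - 1) + 3*log(t + 2) - 4*log(t + 5).
Step 1. Decompose ∫((-4*t**2 - 13*t - 37)/(t**3 + 6*t**2 + 3*t - 10)) dt by partial fractions, (-4*t**2 - 13*t - 37)/(t**3 + 6*t**2 + 3*t - 10) = -4/(t + 5) + 3/(t + 2) - 3/(t - 1): now ∫(-3/(t - 1)) dt + ∫(3/(t + 2)) dt + ∫(-4/(t + 5)) dt.
Step 2. Evaluate the standard form [assuming t > -5]: now -4*log(t + 5) + ∫(-3/(t - 1)) dt + ∫(3/(t + 2)) dt.
Step 3. Evaluate the standard form [assuming t > 1]: now -3*log(t - 1) - 4*log(t + 5) + ∫(3/(t + 2)) dt.
Step 4. Evaluate the standard form [assuming t > -2]: now -3*log(t - 1) + 3*log(t + 2) - 4*log(t + 5).
Answer: -3*log(t - 1) + 3*log(t + 2) - 4*log(t + 5).


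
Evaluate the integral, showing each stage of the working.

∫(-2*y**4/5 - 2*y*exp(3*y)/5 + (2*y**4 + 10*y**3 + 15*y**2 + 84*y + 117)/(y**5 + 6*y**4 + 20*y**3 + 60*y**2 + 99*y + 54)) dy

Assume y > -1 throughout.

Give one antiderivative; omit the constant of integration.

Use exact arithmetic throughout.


Step 1. Rewrite: now ∫(-2*y**4/5) dy + ∫(-2*y*exp(3*y)/5) dy + ∫((2*y**4 + 10*y**3 + 15*y**2 + 84*y + 117)/(y**5 + 6*y**4 + 20*y**3 + 60*y**2 + 99*y + 54)) dy.
Step 2. Integrate ∫(-2*y*exp(3*y)/5) dy by parts with u = y, dv = (-2*exp(3*y)/5) dy, so v = -2*exp(3*y)/15: now -2*y*exp(3*y)/15 + ∫(-2*y**4/5) dy + ∫((2*y**4 + 10*y**3 + 15*y**2 + 84*y + 117)/(y**5 + 6*y**4 + 20*y**3 + 60*y**2 + 99*y + 54)) dy + ∫(2*exp(3*y)/15) dy.
Step 3. Evaluate the standard form: now -2*y*exp(3*y)/15 + 2*exp(3*y)/45 + ∫(-2*y**4/5) dy + ∫((2*y**4 + 10*y**3 + 15*y**2 + 84*y + 117)/(y**5 + 6*y**4 + 20*y**3 + 60*y**2 + 99*y + 54)) dy.
Step 4. Evaluate the standard form: now -2*y**5/25 - 2*y*exp(3*y)/15 + 2*exp(3*y)/45 + ∫((2*y**4 + 10*y**3 + 15*y**2 + 84*y + 117)/(y**5 + 6*y**4 + 20*y**3 + 60*y**2 + 99*y + 54)) dy.
Step 5. Decompose ∫((2*y**4 + 10*y**3 + 15*y**2 + 84*y + 117)/(y**5 + 6*y**4 + 20*y**3 + 60*y**2 + 99*y + 54)) dy by partial fractions, (2*y**4 + 10*y**3 + 15*y**2 + 84*y + 117)/(y**5 + 6*y**4 + 20*y**3 + 60*y**2 + 99*y + 54) = -3/(y**2 + 9) - 3/(y + 3) + 3/(y + 2) + 2/(y + 1): now -2*y**5/25 - 2*y*exp(3*y)/15 + 2*exp(3*y)/45 + ∫(2/(y + 1)) dy + ∫(3/(y + 2)) dy + ∫(-3/(y + 3)) dy + ∫(-3/(y**2 + 9)) dy.
Step 6. Evaluate the standard form [assuming y > -2]: now -2*y**5/25 - 2*y*exp(3*y)/15 + 2*exp(3*y)/45 + 3*log(y + 2) + ∫(2/(y + 1)) dy + ∫(-3/(y + 3)) dy + ∫(-3/(y**2 + 9)) dy.
Step 7. Evaluate the standard form [assuming y > -3]: now -2*y**5/25 - 2*y*exp(3*y)/15 + 2*exp(3*y)/45 + 3*log(y + 2) - 3*log(y + 3) + ∫(2/(y + 1)) dy + ∫(-3/(y**2 + 9)) dy.
Step 8. Evaluate the standard form [assuming y > -1]: now -2*y**5/25 - 2*y*exp(3*y)/15 + 2*exp(3*y)/45 + 2*log(y + 1) + 3*log(y + 2) - 3*log(y + 3) + ∫(-3/(y**2 + 9)) dy.
Step 9. Evaluate the standard form: now -2*y**5/25 - 2*y*exp(3*y)/15 + 2*exp(3*y)/45 + 2*log(y + 1) + 3*log(y + 2) - 3*log(y + 3) - atan(y/3).
Answer: -2*y**5/25 - 2*y*exp(3*y)/15 + 2*exp(3*y)/45 + 2*log(y + 1) + 3*log(y + 2) - 3*log(y + 3) - atan(y/3).


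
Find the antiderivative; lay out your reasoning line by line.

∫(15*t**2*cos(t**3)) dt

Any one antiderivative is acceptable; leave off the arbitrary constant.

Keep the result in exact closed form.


Step 1. Substitute u = t**3, turning ∫(15*t**2*cos(t**3)) dt into ∫(5*cos(u)) du: now ∫(5*cos(u)) du.
Step 2. Evaluate the standard form: now 5*sin(u).
Step 3. Substitute back u = t**3: now 5*sin(t**3).
Answer: 5*sin(t**3).


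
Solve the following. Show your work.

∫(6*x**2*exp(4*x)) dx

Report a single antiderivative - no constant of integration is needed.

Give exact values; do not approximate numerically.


Step 1. Integrate ∫(6*x**2*exp(4*x)) dx by parts with u = x**2, dv = (6*exp(4*x)) dx, so v = 3*exp(4*x)/2: now 3*x**2*exp(4*x)/2 + ∫(-3*x*exp(4*x)) dx.
Step 2. Integrate ∫(-3*x*exp(4*x)) dx by parts with u = x, dv = (-3*exp(4*x)) dx, so v = -3*exp(4*x)/4: now 3*x**2*exp(4*x)/2 - 3*x*exp(4*x)/4 + ∫(3*exp(4*x)/4) dx.
Step 3. Evaluate the standard form: now 3*x**2*exp(4*x)/2 - 3*x*exp(4*x)/4 + 3*exp(4*x)/16.
Answer: 3*x**2*exp(4*x)/2 - 3*x*exp(4*x)/4 + 3*exp(4*x)/16.


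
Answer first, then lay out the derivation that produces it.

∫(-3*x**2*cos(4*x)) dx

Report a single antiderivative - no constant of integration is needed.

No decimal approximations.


The answer is -3*x**2*sin(4*x)/4 - 3*x*cos(4*x)/8 + 3*sin(4*x)/32.
Step 1. Integrate ∫(-3*x**2*cos(4*x)) dx by parts with u = x**2, dv = (-3*cos(4*x)) dx, so v = -3*sin(4*x)/4: now -3*x**2*sin(4*x)/4 + ∫(3*x*sin(4*x)/2) dx.
Step 2. Integrate ∫(3*x*sin(4*x)/2) dx by parts with u = x, dv = (3*sin(4*x)/2) dx, so v = -3*cos(4*x)/8: now -3*x**2*sin(4*x)/4 - 3*x*cos(4*x)/8 + ∫(3*cos(4*x)/8) dx.
Step 3. Evaluate the standard form: now -3*x**2*sin(4*x)/4 - 3*x*cos(4*x)/8 + 3*sin(4*x)/32.
Answer: -3*x**2*sin(4*x)/4 - 3*x*cos(4*x)/8 + 3*sin(4*x)/32.


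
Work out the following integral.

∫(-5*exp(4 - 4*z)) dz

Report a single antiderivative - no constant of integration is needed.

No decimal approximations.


Answer: 5*exp(4 - 4*z)/4.


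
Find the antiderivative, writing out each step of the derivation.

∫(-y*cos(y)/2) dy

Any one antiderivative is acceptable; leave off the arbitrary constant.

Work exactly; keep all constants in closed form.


Step 1. Integrate ∫(-y*cos(y)/2) dy by parts with u = y, dv = (-cos(y)/2) dy, so v = -sin(y)/2: now -y*sin(y)/2 + ∫(sin(y)/2) dy.
Step 2. Evaluate the standard form: now -y*sin(y)/2 - cos(y)/2.
Answer: -y*sin(y)/2 - cos(y)/2.


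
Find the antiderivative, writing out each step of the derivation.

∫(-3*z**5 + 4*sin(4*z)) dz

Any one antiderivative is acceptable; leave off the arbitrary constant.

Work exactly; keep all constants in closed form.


Step 1. Rewrite: now ∫(-3*z**5) dz + ∫(4*sin(4*z)) dz.
Step 2. Evaluate the standard form: now -z**6/2 + ∫(4*sin(4*z)) dz.
Step 3. Evaluate the standard form: now -z**6/2 - cos(4*z).
Answer: -z**6/2 - cos(4*z).


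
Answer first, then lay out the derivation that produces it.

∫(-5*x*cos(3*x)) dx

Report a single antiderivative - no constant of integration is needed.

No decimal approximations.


The answer is -5*x*sin(3*x)/3 - 5*cos(3*x)/9.
Step 1. Integrate ∫(-5*x*cos(3*x)) dx by parts with u = x, dv = (-5*cos(3*x)) dx, so v = -5*sin(3*x)/3: now -5*x*sin(3*x)/3 + ∫(5*sin(3*x)/3) dx.
Step 2. Evaluate the standard form: now -5*x*sin(3*x)/3 - 5*cos(3*x)/9.
Answer: -5*x*sin(3*x)/3 - 5*cos(3*x)/9.


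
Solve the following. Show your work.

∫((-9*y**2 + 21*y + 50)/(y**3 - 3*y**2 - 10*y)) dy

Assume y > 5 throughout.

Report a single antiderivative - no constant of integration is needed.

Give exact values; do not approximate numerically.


Step 1. Decompose ∫((-9*y**2 + 21*y + 50)/(y**3 - 3*y**2 - 10*y)) dy by partial fractions, (-9*y**2 + 21*y + 50)/(y**3 - 3*y**2 - 10*y) = -2/(y + 2) - 2/(y - 5) - 5/y: now ∫(-5/y) dy + ∫(-2/(y - 5)) dy + ∫(-2/(y + 2)) dy.
Step 2. Evaluate the standard form [assuming y > 0]: now -5*log(y) + ∫(-2/(y - 5)) dy + ∫(-2/(y + 2)) dy.
Step 3. Evaluate the standard form [assuming y > -2]: now -5*log(y) - 2*log(y + 2) + ∫(-2/(y - 5)) dy.
Step 4. Evaluate the standard form [assuming y > 5]: now -5*log(y) - 2*log(y - 5) - 2*log(y + 2).
Answer: -5*log(y) - 2*log(y - 5) - 2*log(y + 2).


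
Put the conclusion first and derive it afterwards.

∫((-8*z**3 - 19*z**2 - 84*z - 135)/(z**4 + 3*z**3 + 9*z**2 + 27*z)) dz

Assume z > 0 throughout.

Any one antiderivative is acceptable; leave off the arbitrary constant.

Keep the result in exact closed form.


The answer is -5*log(z) - 3*log(z + 3) - 4*atan(z/3)/3.
Step 1. Decompose ∫((-8*z**3 - 19*z**2 - 84*z - 135)/(z**4 + 3*z**3 + 9*z**2 + 27*z)) dz by partial fractions, (-8*z**3 - 19*z**2 - 84*z - 135)/(z**4 + 3*z**3 + 9*z**2 + 27*z) = -4/(z**2 + 9) - 3/(z + 3) - 5/z: now ∫(-5/z) dz + ∫(-3/(z + 3)) dz + ∫(-4/(z**2 + 9)) dz.
Step 2. Evaluate the standard form [assuming z > 0]: now -5*log(z) + ∫(-3/(z + 3)) dz + ∫(-4/(z**2 + 9)) dz.
Step 3. Evaluate the standard form [assuming z > -3]: now -5*log(z) - 3*log(z + 3) + ∫(-4/(z**2 + 9)) dz.
Step 4. Evaluate the standard form: now -5*log(z) - 3*log(z + 3) - 4*atan(z/3)/3.
Answer: -5*log(z) - 3*log(z + 3) - 4*atan(z/3)/3.


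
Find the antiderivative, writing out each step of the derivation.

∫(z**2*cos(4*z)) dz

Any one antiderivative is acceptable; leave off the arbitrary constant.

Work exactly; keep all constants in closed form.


Step 1. Integrate ∫(z**2*cos(4*z)) dz by parts with u = z**2, dv = (cos(4*z)) dz, so v = sin(4*z)/4: now z**2*sin(4*z)/4 + ∫(-z*sin(4*z)/2) dz.
Step 2. Integrate ∫(-z*sin(4*z)/2) dz by parts with u = z, dv = (-sin(4*z)/2) dz, so v = cos(4*z)/8: now z**2*sin(4*z)/4 + z*cos(4*z)/8 + ∫(-cos(4*z)/8) dz.
Step 3. Evaluate the standard form: now z**2*sin(4*z)/4 + z*cos(4*z)/8 - sin(4*z)/32.
Answer: z**2*sin(4*z)/4 + z*cos(4*z)/8 - sin(4*z)/32.


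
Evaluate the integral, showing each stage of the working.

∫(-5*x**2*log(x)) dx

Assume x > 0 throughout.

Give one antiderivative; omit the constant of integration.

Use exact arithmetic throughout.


Step 1. Integrate ∫(-5*x**2*log(x)) dx by parts with u = log(x), dv = (-5*x**2) dx, so v = -5*x**3/3 [assuming x > 0]: now -5*x**3*log(x)/3 + ∫(5*x**2/3) dx.
Step 2. Evaluate the standard form: now -5*x**3*log(x)/3 + 5*x**3/9.
Answer: -5*x**3*log(x)/3 + 5*x**3/9.


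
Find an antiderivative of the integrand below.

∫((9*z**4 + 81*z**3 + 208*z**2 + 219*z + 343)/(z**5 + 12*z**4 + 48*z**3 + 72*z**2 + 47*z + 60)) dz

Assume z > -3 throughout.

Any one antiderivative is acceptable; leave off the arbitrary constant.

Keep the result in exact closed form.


Answer: 5*log(z + 3) + 5*log(z + 4) - log(z + 5) + 3*atan(z).


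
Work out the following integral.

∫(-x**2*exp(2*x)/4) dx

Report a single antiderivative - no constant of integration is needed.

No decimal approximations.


Answer: -x**2*exp(2*x)/8 + x*exp(2*x)/8 - exp(2*x)/16.


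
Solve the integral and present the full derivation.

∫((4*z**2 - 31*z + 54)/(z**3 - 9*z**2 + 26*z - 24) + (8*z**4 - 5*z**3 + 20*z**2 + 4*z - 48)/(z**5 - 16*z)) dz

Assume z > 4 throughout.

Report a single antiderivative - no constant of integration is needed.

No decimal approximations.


Step 1. Rewrite: now ∫((8*z**4 - 5*z**3 + 20*z**2 + 4*z - 48)/(z**5 - 16*z)) dz + ∫((4*z**2 - 31*z + 54)/(z**3 - 9*z**2 + 26*z - 24)) dz.
Step 2. Decompose ∫((4*z**2 - 31*z + 54)/(z**3 - 9*z**2 + 26*z - 24)) dz by partial fractions, (4*z**2 - 31*z + 54)/(z**3 - 9*z**2 + 26*z - 24) = 4/(z - 2) + 3/(z - 3) - 3/(z - 4): now ∫((8*z**4 - 5*z**3 + 20*z**2 + 4*z - 48)/(z**5 - 16*z)) dz + ∫(-3/(z - 4)) dz + ∫(3/(z - 3)) dz + ∫(4/(z - 2)) dz.
Step 3. Evaluate the standard form [assuming z > 3]: now 3*log(z - 3) + ∫((8*z**4 - 5*z**3 + 20*z**2 + 4*z - 48)/(z**5 - 16*z)) dz + ∫(-3/(z - 4)) dz + ∫(4/(z - 2)) dz.
Step 4. Evaluate the standard form [assuming z > 2]: now 3*log(z - 3) + 4*log(z - 2) + ∫((8*z**4 - 5*z**3 + 20*z**2 + 4*z - 48)/(z**5 - 16*z)) dz + ∫(-3/(z - 4)) dz.
Step 5. Evaluate the standard form [assuming z > 4]: now -3*log(z - 4) + 3*log(z - 3) + 4*log(z - 2) + ∫((8*z**4 - 5*z**3 + 20*z**2 + 4*z - 48)/(z**5 - 16*z)) dz.
Step 6. Decompose ∫((8*z**4 - 5*z**3 + 20*z**2 + 4*z - 48)/(z**5 - 16*z)) dz by partial fractions, (8*z**4 - 5*z**3 + 20*z**2 + 4*z - 48)/(z**5 - 16*z) = -3/(z**2 + 4) + 3/(z + 2) + 2/(z - 2) + 3/z: now -3*log(z - 4) + 3*log(z - 3) + 4*log(z - 2) + ∫(3/z) dz + ∫(2/(z - 2)) dz + ∫(3/(z + 2)) dz + ∫(-3/(z**2 + 4)) dz.
Step 7. Evaluate the standard form [assuming z > 0]: now 3*log(z) - 3*log(z - 4) + 3*log(z - 3) + 4*log(z - 2) + ∫(2/(z - 2)) dz + ∫(3/(z + 2)) dz + ∫(-3/(z**2 + 4)) dz.
Step 8. Evaluate the standard form [assuming z > -2]: now 3*log(z) - 3*log(z - 4) + 3*log(z - 3) + 4*log(z - 2) + 3*log(z + 2) + ∫(2/(z - 2)) dz + ∫(-3/(z**2 + 4)) dz.
Step 9. Evaluate the standard form [assuming z > 2]: now 3*log(z) - 3*log(z - 4) + 3*log(z - 3) + 6*log(z - 2) + 3*log(z + 2) + ∫(-3/(z**2 + 4)) dz.
Step 10. Evaluate the standard form: now 3*log(z) - 3*log(z - 4) + 3*log(z - 3) + 6*log(z - 2) + 3*log(z + 2) - 3*atan(z/2)/2.
Answer: 3*log(z) - 3*log(z - 4) + 3*log(z - 3) + 6*log(z - 2) + 3*log(z + 2) - 3*atan(z/2)/2.


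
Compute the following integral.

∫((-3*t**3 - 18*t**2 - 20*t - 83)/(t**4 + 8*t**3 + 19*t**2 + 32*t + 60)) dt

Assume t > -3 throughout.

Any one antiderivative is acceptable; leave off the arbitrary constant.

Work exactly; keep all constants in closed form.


Answer: -4*log(t + 3) + log(t + 5) - atan(t/2)/2.


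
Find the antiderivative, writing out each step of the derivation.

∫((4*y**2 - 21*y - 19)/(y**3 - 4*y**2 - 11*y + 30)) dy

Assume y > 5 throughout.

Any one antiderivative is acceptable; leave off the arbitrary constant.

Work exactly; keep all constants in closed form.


Step 1. Decompose ∫((4*y**2 - 21*y - 19)/(y**3 - 4*y**2 - 11*y + 30)) dy by partial fractions, (4*y**2 - 21*y - 19)/(y**3 - 4*y**2 - 11*y + 30) = 2/(y + 3) + 3/(y - 2) - 1/(y - 5): now ∫(-1/(y - 5)) dy + ∫(3/(y - 2)) dy + ∫(2/(y + 3)) dy.
Step 2. Evaluate the standard form [assuming y > 2]: now 3*log(y - 2) + ∫(-1/(y - 5)) dy + ∫(2/(y + 3)) dy.
Step 3. Evaluate the standard form [assuming y > 5]: now -log(y - 5) + 3*log(y - 2) + ∫(2/(y + 3)) dy.
Step 4. Evaluate the standard form [assuming y > -3]: now -log(y - 5) + 3*log(y - 2) + 2*log(y + 3).
Answer: -log(y - 5) + 3*log(y - 2) + 2*log(y + 3).


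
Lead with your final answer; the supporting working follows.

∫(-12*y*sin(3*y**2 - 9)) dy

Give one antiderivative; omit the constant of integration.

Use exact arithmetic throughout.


The answer is 2*cos(3*y**2 - 9).
Step 1. Substitute u = y**2 - 3, turning ∫(-12*y*sin(3*y**2 - 9)) dy into ∫(-6*sin(3*u)) du: now ∫(-6*sin(3*u)) du.
Step 2. Evaluate the standard form: now 2*cos(3*u).
Step 3. Substitute back u = y**2 - 3: now 2*cos(3*y**2 - 9).
Answer: 2*cos(3*y**2 - 9).


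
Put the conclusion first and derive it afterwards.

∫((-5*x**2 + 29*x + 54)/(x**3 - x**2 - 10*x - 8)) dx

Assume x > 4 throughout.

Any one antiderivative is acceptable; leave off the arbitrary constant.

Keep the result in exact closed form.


The answer is 3*log(x - 4) - 4*log(x + 1) - 4*log(x + 2).
Step 1. Decompose ∫((-5*x**2 + 29*x + 54)/(x**3 - x**2 - 10*x - 8)) dx by partial fractions, (-5*x**2 + 29*x + 54)/(x**3 - x**2 - 10*x - 8) = -4/(x + 2) - 4/(x + 1) + 3/(x - 4): now ∫(3/(x - 4)) dx + ∫(-4/(x + 1)) dx + ∫(-4/(x + 2)) dx.
Step 2. Evaluate the standard form [assuming x > -1]: now -4*log(x + 1) + ∫(3/(x - 4)) dx + ∫(-4/(x + 2)) dx.
Step 3. Evaluate the standard form [assuming x > -2]: now -4*log(x + 1) - 4*log(x + 2) + ∫(3/(x - 4)) dx.
Step 4. Evaluate the standard form [assuming x > 4]: now 3*log(x - 4) - 4*log(x + 1) - 4*log(x + 2).
Answer: 3*log(x - 4) - 4*log(x + 1) - 4*log(x + 2).


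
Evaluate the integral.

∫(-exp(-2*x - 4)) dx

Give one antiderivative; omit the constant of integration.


Answer: exp(-2*x - 4)/2.


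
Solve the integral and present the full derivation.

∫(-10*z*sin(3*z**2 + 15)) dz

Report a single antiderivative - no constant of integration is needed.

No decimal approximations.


Step 1. Substitute u = z**2 + 5, turning ∫(-10*z*sin(3*z**2 + 15)) dz into ∫(-5*sin(3*u)) du: now ∫(-5*sin(3*u)) du.
Step 2. Evaluate the standard form: now 5*cos(3*u)/3.
Step 3. Substitute back u = z**2 + 5: now 5*cos(3*z**2 + 15)/3.
Answer: 5*cos(3*z**2 + 15)/3.


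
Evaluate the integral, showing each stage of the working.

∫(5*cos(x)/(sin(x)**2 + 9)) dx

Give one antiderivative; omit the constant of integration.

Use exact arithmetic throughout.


Step 1. Substitute u = sin(x), turning ∫(5*cos(x)/(sin(x)**2 + 9)) dx into ∫(5/(u**2 + 9)) du: now ∫(5/(u**2 + 9)) du.
Step 2. Evaluate the standard form: now 5*atan(u/3)/3.
Step 3. Substitute back u = sin(x): now 5*atan(sin(x)/3)/3.
Answer: 5*atan(sin(x)/3)/3.


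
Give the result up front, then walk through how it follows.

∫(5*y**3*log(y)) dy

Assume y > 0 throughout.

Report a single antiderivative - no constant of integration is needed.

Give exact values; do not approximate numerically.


The answer is 5*y**4*log(y)/4 - 5*y**4/16.
Step 1. Integrate ∫(5*y**3*log(y)) dy by parts with u = log(y), dv = (5*y**3) dy, so v = 5*y**4/4 [assuming y > 0]: now 5*y**4*log(y)/4 + ∫(-5*y**3/4) dy.
Step 2. Evaluate the standard form: now 5*y**4*log(y)/4 - 5*y**4/16.
Answer: 5*y**4*log(y)/4 - 5*y**4/16.


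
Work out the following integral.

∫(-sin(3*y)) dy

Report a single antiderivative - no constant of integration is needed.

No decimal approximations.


Answer: cos(3*y)/3.


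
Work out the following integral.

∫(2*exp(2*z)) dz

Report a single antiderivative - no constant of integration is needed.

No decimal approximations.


Answer: exp(2*z).


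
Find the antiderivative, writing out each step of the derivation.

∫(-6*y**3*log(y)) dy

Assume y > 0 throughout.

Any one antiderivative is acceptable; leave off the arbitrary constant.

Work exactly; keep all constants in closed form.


Step 1. Integrate ∫(-6*y**3*log(y)) dy by parts with u = log(y), dv = (-6*y**3) dy, so v = -3*y**4/2 [assuming y > 0]: now -3*y**4*log(y)/2 + ∫(3*y**3/2) dy.
Step 2. Evaluate the standard form: now -3*y**4*log(y)/2 + 3*y**4/8.
Answer: -3*y**4*log(y)/2 + 3*y**4/8.


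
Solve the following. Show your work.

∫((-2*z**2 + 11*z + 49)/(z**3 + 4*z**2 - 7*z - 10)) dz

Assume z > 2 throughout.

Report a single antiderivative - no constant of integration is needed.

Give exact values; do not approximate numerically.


Step 1. Decompose ∫((-2*z**2 + 11*z + 49)/(z**3 + 4*z**2 - 7*z - 10)) dz by partial fractions, (-2*z**2 + 11*z + 49)/(z**3 + 4*z**2 - 7*z - 10) = -2/(z + 5) - 3/(z + 1) + 3/(z - 2): now ∫(3/(z - 2)) dz + ∫(-3/(z + 1)) dz + ∫(-2/(z + 5)) dz.
Step 2. Evaluate the standard form [assuming z > -5]: now -2*log(z + 5) + ∫(3/(z - 2)) dz + ∫(-3/(z + 1)) dz.
Step 3. Evaluate the standard form [assuming z > 2]: now 3*log(z - 2) - 2*log(z + 5) + ∫(-3/(z + 1)) dz.
Step 4. Evaluate the standard form [assuming z > -1]: now 3*log(z - 2) - 3*log(z + 1) - 2*log(z + 5).
Answer: 3*log(z - 2) - 3*log(z + 1) - 2*log(z + 5).


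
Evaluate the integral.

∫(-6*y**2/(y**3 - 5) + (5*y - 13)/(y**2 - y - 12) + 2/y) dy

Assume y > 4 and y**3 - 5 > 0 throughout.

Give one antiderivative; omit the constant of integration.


Answer: 2*log(y) + log(y - 4) + 4*log(y + 3) - 2*log(y**3 - 5).


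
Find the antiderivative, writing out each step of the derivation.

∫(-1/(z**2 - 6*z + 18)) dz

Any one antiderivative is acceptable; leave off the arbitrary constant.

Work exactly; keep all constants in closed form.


Step 1. Substitute u = 3 - z, turning ∫(-1/(z**2 - 6*z + 18)) dz into ∫(1/(u**2 + 9)) du: now ∫(1/(u**2 + 9)) du.
Step 2. Evaluate the standard form: now atan(u/3)/3.
Step 3. Substitute back u = 3 - z: now -atan(z/3 - 1)/3.
Answer: -atan(z/3 - 1)/3.


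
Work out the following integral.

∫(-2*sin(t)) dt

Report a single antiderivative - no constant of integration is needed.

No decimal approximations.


Answer: 2*cos(t).


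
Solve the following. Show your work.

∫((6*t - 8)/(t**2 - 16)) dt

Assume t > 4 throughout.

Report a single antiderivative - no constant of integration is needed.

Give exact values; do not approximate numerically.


Step 1. Decompose ∫((6*t - 8)/(t**2 - 16)) dt by partial fractions, (6*t - 8)/(t**2 - 16) = 4/(t + 4) + 2/(t - 4): now ∫(2/(t - 4)) dt + ∫(4/(t + 4)) dt.
Step 2. Evaluate the standard form [assuming t > 4]: now 2*log(t - 4) + ∫(4/(t + 4)) dt.
Step 3. Evaluate the standard form [assuming t > -4]: now 2*log(t - 4) + 4*log(t + 4).
Answer: 2*log(t - 4) + 4*log(t + 4).


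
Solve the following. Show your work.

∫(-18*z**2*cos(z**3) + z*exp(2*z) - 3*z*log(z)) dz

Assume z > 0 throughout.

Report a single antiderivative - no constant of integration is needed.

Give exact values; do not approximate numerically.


Step 1. Rewrite: now ∫(z*exp(2*z)) dz + ∫(-3*z*log(z)) dz + ∫(-18*z**2*cos(z**3)) dz.
Step 2. Integrate ∫(z*exp(2*z)) dz by parts with u = z, dv = (exp(2*z)) dz, so v = exp(2*z)/2: now z*exp(2*z)/2 + ∫(-3*z*log(z)) dz + ∫(-18*z**2*cos(z**3)) dz + ∫(-exp(2*z)/2) dz.
Step 3. Evaluate the standard form: now z*exp(2*z)/2 - exp(2*z)/4 + ∫(-3*z*log(z)) dz + ∫(-18*z**2*cos(z**3)) dz.
Step 4. Integrate ∫(-3*z*log(z)) dz by parts with u = log(z), dv = (-3*z) dz, so v = -3*z**2/2 [assuming z > 0]: now -3*z**2*log(z)/2 + z*exp(2*z)/2 - exp(2*z)/4 + ∫(3*z/2) dz + ∫(-18*z**2*cos(z**3)) dz.
Step 5. Evaluate the standard form: now -3*z**2*log(z)/2 + 3*z**2/4 + z*exp(2*z)/2 - exp(2*z)/4 + ∫(-18*z**2*cos(z**3)) dz.
Step 6. Substitute u = z**3, turning ∫(-18*z**2*cos(z**3)) dz into ∫(-6*cos(u)) du: now -3*z**2*log(z)/2 + 3*z**2/4 + z*exp(2*z)/2 - exp(2*z)/4 + ∫(-6*cos(u)) du.
Step 7. Evaluate the standard form: now -3*z**2*log(z)/2 + 3*z**2/4 + z*exp(2*z)/2 - exp(2*z)/4 - 6*sin(u).
Step 8. Substitute back u = z**3: now -3*z**2*log(z)/2 + 3*z**2/4 + z*exp(2*z)/2 - exp(2*z)/4 - 6*sin(z**3).
Answer: -3*z**2*log(z)/2 + 3*z**2/4 + z*exp(2*z)/2 - exp(2*z)/4 - 6*sin(z**3).


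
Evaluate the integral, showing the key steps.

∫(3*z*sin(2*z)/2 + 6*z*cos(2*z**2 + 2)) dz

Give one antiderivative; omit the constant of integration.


Step 1. Rewrite: now ∫(3*z*sin(2*z)/2) dz + ∫(6*z*cos(2*z**2 + 2)) dz.
Step 2. Substitute u = z**2 + 1, turning ∫(6*z*cos(2*z**2 + 2)) dz into ∫(3*cos(2*u)) du: now ∫(3*z*sin(2*z)/2) dz + ∫(3*cos(2*u)) du.
Step 3. Evaluate the standard form: now 3*sin(2*u)/2 + ∫(3*z*sin(2*z)/2) dz.
Step 4. Substitute back u = z**2 + 1: now 3*sin(2*z**2 + 2)/2 + ∫(3*z*sin(2*z)/2) dz.
Step 5. Integrate ∫(3*z*sin(2*z)/2) dz by parts with u = z, dv = (3*sin(2*z)/2) dz, so v = -3*cos(2*z)/4: now -3*z*cos(2*z)/4 + 3*sin(2*z**2 + 2)/2 + ∫(3*cos(2*z)/4) dz.
Step 6. Evaluate the standard form: now -3*z*cos(2*z)/4 + 3*sin(2*z)/8 + 3*sin(2*z**2 + 2)/2.
Answer: -3*z*cos(2*z)/4 + 3*sin(2*z)/8 + 3*sin(2*z**2 + 2)/2.


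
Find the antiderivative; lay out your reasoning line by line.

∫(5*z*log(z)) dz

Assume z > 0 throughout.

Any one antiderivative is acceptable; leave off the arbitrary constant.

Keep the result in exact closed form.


Step 1. Integrate ∫(5*z*log(z)) dz by parts with u = log(z), dv = (5*z) dz, so v = 5*z**2/2 [assuming z > 0]: now 5*z**2*log(z)/2 + ∫(-5*z/2) dz.
Step 2. Evaluate the standard form: now 5*z**2*log(z)/2 - 5*z**2/4.
Answer: 5*z**2*log(z)/2 - 5*z**2/4.


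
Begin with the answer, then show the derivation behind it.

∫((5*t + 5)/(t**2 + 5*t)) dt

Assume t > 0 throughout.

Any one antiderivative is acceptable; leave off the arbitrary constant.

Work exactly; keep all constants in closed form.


The answer is log(t) + 4*log(t + 5).
Step 1. Decompose ∫((5*t + 5)/(t**2 + 5*t)) dt by partial fractions, (5*t + 5)/(t**2 + 5*t) = 4/(t + 5) + 1/t: now ∫(1/t) dt + ∫(4/(t + 5)) dt.
Step 2. Evaluate the standard form [assuming t > 0]: now log(t) + ∫(4/(t + 5)) dt.
Step 3. Evaluate the standard form [assuming t > -5]: now log(t) + 4*log(t + 5).
Answer: log(t) + 4*log(t + 5).
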